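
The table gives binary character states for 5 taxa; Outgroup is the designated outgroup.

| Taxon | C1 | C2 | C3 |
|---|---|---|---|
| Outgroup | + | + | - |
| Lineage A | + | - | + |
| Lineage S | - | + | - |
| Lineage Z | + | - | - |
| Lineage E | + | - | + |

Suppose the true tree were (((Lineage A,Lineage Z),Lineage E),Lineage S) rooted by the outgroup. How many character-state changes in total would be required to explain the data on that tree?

4

Map each character onto (((Lineage A,Lineage Z),Lineage E),Lineage S) (rooted by Outgroup) and count the minimum state changes it requires (Fitch parsimony):
C1: 1; C2: 1; C3: 2.
Total tree length = 4.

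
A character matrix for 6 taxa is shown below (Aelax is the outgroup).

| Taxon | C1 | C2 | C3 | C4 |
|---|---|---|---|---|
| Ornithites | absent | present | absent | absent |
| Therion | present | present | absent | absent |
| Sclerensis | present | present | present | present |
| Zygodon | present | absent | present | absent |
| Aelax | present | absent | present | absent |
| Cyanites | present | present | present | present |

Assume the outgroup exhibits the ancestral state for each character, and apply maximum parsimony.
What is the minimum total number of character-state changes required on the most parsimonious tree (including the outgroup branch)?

Character polarity is set by the outgroup: the derived state is whichever differs from the outgroup's state, so for C1, C3 the derived state is 'absent', and for the remaining characters it is 'present'.
C1 (derived state 'absent') is unique to Ornithites (autapomorphy; uninformative for grouping).
C2 (derived state 'present') is shared by Cyanites, Ornithites, Sclerensis, and Therion — a synapomorphy uniting that clade.
C3: derived state 'absent' in Ornithites and Therion only — synapomorphy for {Ornithites, Therion}.
Only Cyanites and Sclerensis show the derived state 'present' for C4, supporting them as a clade.
Most parsimonious ingroup topology: (((Ornithites,Therion),(Cyanites,Sclerensis)),Zygodon).
Changes per character on this tree: C1: 1; C2: 1; C3: 1; C4: 1.
Total = 4.

4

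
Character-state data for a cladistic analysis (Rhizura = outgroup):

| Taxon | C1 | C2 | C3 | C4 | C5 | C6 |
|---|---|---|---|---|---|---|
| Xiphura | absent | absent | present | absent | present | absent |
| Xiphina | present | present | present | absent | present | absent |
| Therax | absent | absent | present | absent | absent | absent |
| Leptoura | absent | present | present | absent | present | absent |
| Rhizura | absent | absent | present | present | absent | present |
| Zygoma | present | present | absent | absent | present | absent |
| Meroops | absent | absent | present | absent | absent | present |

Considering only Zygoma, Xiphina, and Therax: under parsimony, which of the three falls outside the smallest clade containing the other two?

Therax

Character polarity is set by the outgroup: the derived state is whichever differs from the outgroup's state, so for C3, C4, C6 the derived state is 'absent', and for the remaining characters it is 'present'.
C1 (derived state 'present') is shared by Xiphina and Zygoma — a synapomorphy uniting that clade.
C2 (derived state 'present') is shared by Leptoura, Xiphina, and Zygoma — a synapomorphy uniting that clade.
C3: derived state 'absent' in Zygoma only — an autapomorphy, so it tells us nothing about relationships among taxa.
All ingroup taxa share the derived state 'absent' for C4; it defines the ingroup but does not resolve relationships within it.
C5 (derived state 'present') is shared by Leptoura, Xiphina, Xiphura, and Zygoma — a synapomorphy uniting that clade.
C6: derived state 'absent' in Leptoura, Therax, Xiphina, Xiphura, and Zygoma only — synapomorphy for {Leptoura, Therax, Xiphina, Xiphura, Zygoma}.
Most parsimonious ingroup topology: (((((Zygoma,Xiphina),Leptoura),Xiphura),Therax),Meroops).
Xiphina and Zygoma share a more recent common ancestor with each other than either does with Therax, so Therax is the least closely related of the three.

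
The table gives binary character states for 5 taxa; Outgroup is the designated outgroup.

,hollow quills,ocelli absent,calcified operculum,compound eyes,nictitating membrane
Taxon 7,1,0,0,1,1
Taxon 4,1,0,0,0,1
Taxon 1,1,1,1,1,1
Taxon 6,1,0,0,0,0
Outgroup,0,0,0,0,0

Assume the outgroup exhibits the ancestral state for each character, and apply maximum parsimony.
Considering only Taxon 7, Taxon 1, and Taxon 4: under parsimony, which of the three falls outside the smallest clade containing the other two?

Taxon 4

The outgroup has state '0' for every character, so '1' is the derived state throughout.
hollow quills (derived state '1') is shared by all ingroup taxa — unites the whole ingroup.
ocelli absent: derived state '1' in Taxon 1 only — an autapomorphy, so it tells us nothing about relationships among taxa.
calcified operculum: derived state '1' in Taxon 1 only — an autapomorphy, so it tells us nothing about relationships among taxa.
compound eyes: derived state '1' in Taxon 1 and Taxon 7 only — synapomorphy for {Taxon 1, Taxon 7}.
nictitating membrane (derived state '1') is shared by Taxon 1, Taxon 4, and Taxon 7 — a synapomorphy uniting that clade.
Most parsimonious ingroup topology: (((Taxon 7,Taxon 1),Taxon 4),Taxon 6).
Taxon 1 and Taxon 7 share a more recent common ancestor with each other than either does with Taxon 4, so Taxon 4 is the least closely related of the three.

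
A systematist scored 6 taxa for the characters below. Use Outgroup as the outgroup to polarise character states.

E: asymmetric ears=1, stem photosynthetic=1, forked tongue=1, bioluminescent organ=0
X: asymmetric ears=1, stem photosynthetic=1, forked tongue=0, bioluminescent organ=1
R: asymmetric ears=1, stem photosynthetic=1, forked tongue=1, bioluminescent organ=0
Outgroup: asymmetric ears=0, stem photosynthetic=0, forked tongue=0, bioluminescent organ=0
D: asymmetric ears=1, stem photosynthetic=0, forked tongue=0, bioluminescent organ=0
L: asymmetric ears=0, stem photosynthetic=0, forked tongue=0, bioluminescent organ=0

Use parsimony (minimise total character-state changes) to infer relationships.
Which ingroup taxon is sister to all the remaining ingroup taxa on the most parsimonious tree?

L

The outgroup has state '0' for every character, so '1' is the derived state throughout.
Only D, E, R, and X show the derived state '1' for asymmetric ears, supporting them as a clade.
stem photosynthetic (derived state '1') is shared by E, R, and X — a synapomorphy uniting that clade.
forked tongue: derived state '1' in E and R only — synapomorphy for {E, R}.
bioluminescent organ: derived state '1' in X only — an autapomorphy, so it tells us nothing about relationships among taxa.
Most parsimonious ingroup topology: (L,(((R,E),X),D)).
L is sister to the clade containing all other ingroup taxa, so it is the earliest-diverging (most basal) ingroup lineage.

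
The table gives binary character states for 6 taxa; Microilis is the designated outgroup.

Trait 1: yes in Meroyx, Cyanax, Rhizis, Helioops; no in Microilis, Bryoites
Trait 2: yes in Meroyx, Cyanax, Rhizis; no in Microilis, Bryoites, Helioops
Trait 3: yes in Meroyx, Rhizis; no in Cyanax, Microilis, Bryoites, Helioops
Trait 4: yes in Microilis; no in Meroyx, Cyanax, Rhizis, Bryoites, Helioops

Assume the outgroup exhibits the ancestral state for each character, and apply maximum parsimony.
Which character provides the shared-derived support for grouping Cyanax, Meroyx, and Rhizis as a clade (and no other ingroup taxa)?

Character polarity is set by the outgroup: the derived state is whichever differs from the outgroup's state, so for Trait 4 the derived state is 'no', and for the remaining characters it is 'yes'.
Trait 1: derived state 'yes' in Cyanax, Helioops, Meroyx, and Rhizis only — synapomorphy for {Cyanax, Helioops, Meroyx, Rhizis}.
Only Cyanax, Meroyx, and Rhizis show the derived state 'yes' for Trait 2, supporting them as a clade.
Trait 3 (derived state 'yes') is shared by Meroyx and Rhizis — a synapomorphy uniting that clade.
Trait 4 (derived state 'no') is shared by all ingroup taxa — unites the whole ingroup.
Most parsimonious ingroup topology: ((((Rhizis,Meroyx),Cyanax),Helioops),Bryoites).
The clade {Cyanax, Meroyx, Rhizis} is supported by Trait 2: its derived state 'yes' occurs in exactly those taxa and in no other taxon (including the outgroup).

Trait 2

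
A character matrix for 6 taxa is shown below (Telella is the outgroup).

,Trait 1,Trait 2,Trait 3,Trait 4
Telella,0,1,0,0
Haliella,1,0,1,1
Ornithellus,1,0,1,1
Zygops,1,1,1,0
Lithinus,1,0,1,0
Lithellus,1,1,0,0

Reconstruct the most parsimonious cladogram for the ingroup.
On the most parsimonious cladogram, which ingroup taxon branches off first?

Lithellus

Character polarity is set by the outgroup: the derived state is whichever differs from the outgroup's state, so for Trait 2 the derived state is '0', and for the remaining characters it is '1'.
All ingroup taxa share the derived state '1' for Trait 1; it defines the ingroup but does not resolve relationships within it.
Trait 2: derived state '0' in Haliella, Lithinus, and Ornithellus only — synapomorphy for {Haliella, Lithinus, Ornithellus}.
Only Haliella, Lithinus, Ornithellus, and Zygops show the derived state '1' for Trait 3, supporting them as a clade.
Trait 4 (derived state '1') is shared by Haliella and Ornithellus — a synapomorphy uniting that clade.
Most parsimonious ingroup topology: ((((Haliella,Ornithellus),Lithinus),Zygops),Lithellus).
Lithellus is sister to the clade containing all other ingroup taxa, so it is the earliest-diverging (most basal) ingroup lineage.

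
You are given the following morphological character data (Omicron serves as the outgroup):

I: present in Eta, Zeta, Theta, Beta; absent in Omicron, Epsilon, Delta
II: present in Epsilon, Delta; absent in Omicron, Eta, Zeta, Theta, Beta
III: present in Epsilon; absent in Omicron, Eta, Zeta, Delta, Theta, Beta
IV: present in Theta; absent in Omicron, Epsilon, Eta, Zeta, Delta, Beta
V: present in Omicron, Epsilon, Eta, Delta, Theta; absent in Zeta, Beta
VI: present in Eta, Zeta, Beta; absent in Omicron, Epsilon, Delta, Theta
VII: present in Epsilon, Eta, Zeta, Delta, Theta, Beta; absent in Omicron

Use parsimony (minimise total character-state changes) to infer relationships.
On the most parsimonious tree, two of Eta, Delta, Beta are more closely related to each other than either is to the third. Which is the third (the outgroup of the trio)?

Character polarity is set by the outgroup: the derived state is whichever differs from the outgroup's state, so for V the derived state is 'absent', and for the remaining characters it is 'present'.
I: derived state 'present' in Beta, Eta, Theta, and Zeta only — synapomorphy for {Beta, Eta, Theta, Zeta}.
Only Delta and Epsilon show the derived state 'present' for II, supporting them as a clade.
III: derived state 'present' in Epsilon only — an autapomorphy, so it tells us nothing about relationships among taxa.
IV: derived state 'present' in Theta only — an autapomorphy, so it tells us nothing about relationships among taxa.
V: derived state 'absent' in Beta and Zeta only — synapomorphy for {Beta, Zeta}.
Only Beta, Eta, and Zeta show the derived state 'present' for VI, supporting them as a clade.
All ingroup taxa share the derived state 'present' for VII; it defines the ingroup but does not resolve relationships within it.
Most parsimonious ingroup topology: ((Epsilon,Delta),((Eta,(Zeta,Beta)),Theta)).
Eta and Beta share a more recent common ancestor with each other than either does with Delta, so Delta is the least closely related of the three.

Delta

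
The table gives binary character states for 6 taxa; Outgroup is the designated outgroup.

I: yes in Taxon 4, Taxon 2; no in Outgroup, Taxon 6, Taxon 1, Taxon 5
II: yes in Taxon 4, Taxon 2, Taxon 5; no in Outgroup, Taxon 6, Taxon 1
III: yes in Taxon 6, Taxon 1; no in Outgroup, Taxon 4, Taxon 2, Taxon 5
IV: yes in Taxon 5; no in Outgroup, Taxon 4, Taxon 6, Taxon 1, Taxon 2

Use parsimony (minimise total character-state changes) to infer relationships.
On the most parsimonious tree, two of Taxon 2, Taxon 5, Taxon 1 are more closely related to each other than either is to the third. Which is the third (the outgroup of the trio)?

Taxon 1

The outgroup has state 'no' for every character, so 'yes' is the derived state throughout.
Only Taxon 2 and Taxon 4 show the derived state 'yes' for I, supporting them as a clade.
II (derived state 'yes') is shared by Taxon 2, Taxon 4, and Taxon 5 — a synapomorphy uniting that clade.
Only Taxon 1 and Taxon 6 show the derived state 'yes' for III, supporting them as a clade.
IV: derived state 'yes' in Taxon 5 only — an autapomorphy, so it tells us nothing about relationships among taxa.
Most parsimonious ingroup topology: (((Taxon 4,Taxon 2),Taxon 5),(Taxon 6,Taxon 1)).
Taxon 5 and Taxon 2 share a more recent common ancestor with each other than either does with Taxon 1, so Taxon 1 is the least closely related of the three.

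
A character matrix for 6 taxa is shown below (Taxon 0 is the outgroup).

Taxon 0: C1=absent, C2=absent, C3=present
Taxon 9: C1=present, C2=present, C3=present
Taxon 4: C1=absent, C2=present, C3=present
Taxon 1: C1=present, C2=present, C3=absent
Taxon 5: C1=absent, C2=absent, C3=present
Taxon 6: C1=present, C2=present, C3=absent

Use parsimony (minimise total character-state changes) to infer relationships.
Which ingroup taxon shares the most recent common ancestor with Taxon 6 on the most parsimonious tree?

Taxon 1

Character polarity is set by the outgroup: the derived state is whichever differs from the outgroup's state, so for C3 the derived state is 'absent', and for the remaining characters it is 'present'.
C1 (derived state 'present') is shared by Taxon 1, Taxon 6, and Taxon 9 — a synapomorphy uniting that clade.
C2 (derived state 'present') is shared by Taxon 1, Taxon 4, Taxon 6, and Taxon 9 — a synapomorphy uniting that clade.
Only Taxon 1 and Taxon 6 show the derived state 'absent' for C3, supporting them as a clade.
Most parsimonious ingroup topology: (((Taxon 9,(Taxon 1,Taxon 6)),Taxon 4),Taxon 5).
Taxon 6 and Taxon 1 form a cherry on this tree, so they are sister taxa.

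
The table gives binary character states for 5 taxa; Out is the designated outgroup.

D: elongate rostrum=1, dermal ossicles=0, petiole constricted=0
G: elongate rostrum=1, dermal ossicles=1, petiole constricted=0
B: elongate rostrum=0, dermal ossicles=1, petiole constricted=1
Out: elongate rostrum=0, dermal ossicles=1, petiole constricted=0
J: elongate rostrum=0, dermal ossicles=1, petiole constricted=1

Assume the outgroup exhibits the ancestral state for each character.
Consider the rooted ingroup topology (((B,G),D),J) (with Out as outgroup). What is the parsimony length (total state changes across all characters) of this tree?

5

Map each character onto (((B,G),D),J) (rooted by Out) and count the minimum state changes it requires (Fitch parsimony):
elongate rostrum: 2; dermal ossicles: 1; petiole constricted: 2.
Total tree length = 5.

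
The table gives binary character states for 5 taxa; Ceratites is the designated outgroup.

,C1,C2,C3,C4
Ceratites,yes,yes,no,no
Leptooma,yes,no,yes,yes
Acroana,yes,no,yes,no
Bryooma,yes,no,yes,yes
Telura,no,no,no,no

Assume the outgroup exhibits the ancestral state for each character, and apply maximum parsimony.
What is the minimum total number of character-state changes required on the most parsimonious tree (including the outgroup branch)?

Character polarity is set by the outgroup: the derived state is whichever differs from the outgroup's state, so for C1, C2 the derived state is 'no', and for the remaining characters it is 'yes'.
C1: derived state 'no' in Telura only — an autapomorphy, so it tells us nothing about relationships among taxa.
C2 (derived state 'no') is shared by all ingroup taxa — unites the whole ingroup.
C3: derived state 'yes' in Acroana, Bryooma, and Leptooma only — synapomorphy for {Acroana, Bryooma, Leptooma}.
C4: derived state 'yes' in Bryooma and Leptooma only — synapomorphy for {Bryooma, Leptooma}.
Most parsimonious ingroup topology: (((Leptooma,Bryooma),Acroana),Telura).
Changes per character on this tree: C1: 1; C2: 1; C3: 1; C4: 1.
Total = 4.

4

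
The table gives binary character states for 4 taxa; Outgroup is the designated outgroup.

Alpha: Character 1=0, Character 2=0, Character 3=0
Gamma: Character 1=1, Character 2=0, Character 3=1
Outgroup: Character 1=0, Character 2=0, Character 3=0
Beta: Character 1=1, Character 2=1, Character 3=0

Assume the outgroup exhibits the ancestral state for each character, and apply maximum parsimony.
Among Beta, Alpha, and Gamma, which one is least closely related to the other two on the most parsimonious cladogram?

Alpha

The outgroup has state '0' for every character, so '1' is the derived state throughout.
Character 1 (derived state '1') is shared by Beta and Gamma — a synapomorphy uniting that clade.
Character 2: derived state '1' in Beta only — an autapomorphy, so it tells us nothing about relationships among taxa.
Character 3 (derived state '1') is unique to Gamma (autapomorphy; uninformative for grouping).
Most parsimonious ingroup topology: (Alpha,(Gamma,Beta)).
Gamma and Beta share a more recent common ancestor with each other than either does with Alpha, so Alpha is the least closely related of the three.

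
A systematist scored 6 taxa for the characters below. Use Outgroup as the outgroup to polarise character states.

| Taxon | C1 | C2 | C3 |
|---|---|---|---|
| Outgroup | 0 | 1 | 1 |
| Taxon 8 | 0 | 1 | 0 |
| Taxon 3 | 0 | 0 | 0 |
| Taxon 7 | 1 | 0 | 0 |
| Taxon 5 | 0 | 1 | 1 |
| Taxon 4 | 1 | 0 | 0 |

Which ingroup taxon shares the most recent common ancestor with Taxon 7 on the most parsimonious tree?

Character polarity is set by the outgroup: the derived state is whichever differs from the outgroup's state, so for C2, C3 the derived state is '0', and for the remaining characters it is '1'.
Only Taxon 4 and Taxon 7 show the derived state '1' for C1, supporting them as a clade.
C2: derived state '0' in Taxon 3, Taxon 4, and Taxon 7 only — synapomorphy for {Taxon 3, Taxon 4, Taxon 7}.
C3 (derived state '0') is shared by Taxon 3, Taxon 4, Taxon 7, and Taxon 8 — a synapomorphy uniting that clade.
Most parsimonious ingroup topology: ((Taxon 8,(Taxon 3,(Taxon 4,Taxon 7))),Taxon 5).
Taxon 7 and Taxon 4 form a cherry on this tree, so they are sister taxa.

Taxon 4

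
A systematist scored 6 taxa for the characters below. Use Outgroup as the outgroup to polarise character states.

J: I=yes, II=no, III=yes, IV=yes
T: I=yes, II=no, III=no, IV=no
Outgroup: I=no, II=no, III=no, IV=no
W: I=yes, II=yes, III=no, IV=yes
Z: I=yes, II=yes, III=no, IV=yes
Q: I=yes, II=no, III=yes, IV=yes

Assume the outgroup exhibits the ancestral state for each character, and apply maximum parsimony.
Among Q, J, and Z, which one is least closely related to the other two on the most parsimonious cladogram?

Z

The outgroup has state 'no' for every character, so 'yes' is the derived state throughout.
I (derived state 'yes') is shared by all ingroup taxa — unites the whole ingroup.
II (derived state 'yes') is shared by W and Z — a synapomorphy uniting that clade.
III (derived state 'yes') is shared by J and Q — a synapomorphy uniting that clade.
IV: derived state 'yes' in J, Q, W, and Z only — synapomorphy for {J, Q, W, Z}.
Most parsimonious ingroup topology: (((Z,W),(J,Q)),T).
J and Q share a more recent common ancestor with each other than either does with Z, so Z is the least closely related of the three.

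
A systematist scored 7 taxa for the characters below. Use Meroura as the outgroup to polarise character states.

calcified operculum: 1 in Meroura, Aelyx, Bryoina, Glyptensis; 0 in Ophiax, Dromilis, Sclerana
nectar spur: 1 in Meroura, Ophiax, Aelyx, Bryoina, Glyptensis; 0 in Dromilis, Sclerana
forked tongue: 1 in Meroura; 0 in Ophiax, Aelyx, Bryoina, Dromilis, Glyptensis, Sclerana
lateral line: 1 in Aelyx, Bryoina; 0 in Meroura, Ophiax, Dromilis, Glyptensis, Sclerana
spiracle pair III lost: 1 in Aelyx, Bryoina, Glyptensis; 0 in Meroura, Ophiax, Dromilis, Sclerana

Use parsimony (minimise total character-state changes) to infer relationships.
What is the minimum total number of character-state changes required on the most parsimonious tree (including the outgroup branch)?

5

Character polarity is set by the outgroup: the derived state is whichever differs from the outgroup's state, so for calcified operculum, nectar spur, forked tongue the derived state is '0', and for the remaining characters it is '1'.
Only Dromilis, Ophiax, and Sclerana show the derived state '0' for calcified operculum, supporting them as a clade.
nectar spur (derived state '0') is shared by Dromilis and Sclerana — a synapomorphy uniting that clade.
All ingroup taxa share the derived state '0' for forked tongue; it defines the ingroup but does not resolve relationships within it.
lateral line (derived state '1') is shared by Aelyx and Bryoina — a synapomorphy uniting that clade.
spiracle pair III lost (derived state '1') is shared by Aelyx, Bryoina, and Glyptensis — a synapomorphy uniting that clade.
Most parsimonious ingroup topology: ((Ophiax,(Dromilis,Sclerana)),((Aelyx,Bryoina),Glyptensis)).
Changes per character on this tree: calcified operculum: 1; nectar spur: 1; forked tongue: 1; lateral line: 1; spiracle pair III lost: 1.
Total = 5.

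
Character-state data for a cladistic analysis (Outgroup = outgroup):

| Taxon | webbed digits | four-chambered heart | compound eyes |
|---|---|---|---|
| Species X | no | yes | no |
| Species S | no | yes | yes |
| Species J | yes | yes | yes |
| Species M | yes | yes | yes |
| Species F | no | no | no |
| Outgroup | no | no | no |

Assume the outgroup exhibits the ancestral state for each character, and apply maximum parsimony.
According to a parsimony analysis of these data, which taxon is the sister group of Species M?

Species J

The outgroup has state 'no' for every character, so 'yes' is the derived state throughout.
Only Species J and Species M show the derived state 'yes' for webbed digits, supporting them as a clade.
four-chambered heart (derived state 'yes') is shared by Species J, Species M, Species S, and Species X — a synapomorphy uniting that clade.
compound eyes (derived state 'yes') is shared by Species J, Species M, and Species S — a synapomorphy uniting that clade.
Most parsimonious ingroup topology: ((Species X,((Species J,Species M),Species S)),Species F).
Species M and Species J form a cherry on this tree, so they are sister taxa.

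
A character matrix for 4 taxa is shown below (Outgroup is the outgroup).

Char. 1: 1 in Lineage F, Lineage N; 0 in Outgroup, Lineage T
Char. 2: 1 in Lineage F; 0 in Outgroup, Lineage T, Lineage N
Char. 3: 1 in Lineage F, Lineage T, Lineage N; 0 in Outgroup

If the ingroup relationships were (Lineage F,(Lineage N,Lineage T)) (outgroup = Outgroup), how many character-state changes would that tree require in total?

4

Map each character onto (Lineage F,(Lineage N,Lineage T)) (rooted by Outgroup) and count the minimum state changes it requires (Fitch parsimony):
Char. 1: 2; Char. 2: 1; Char. 3: 1.
Total tree length = 4.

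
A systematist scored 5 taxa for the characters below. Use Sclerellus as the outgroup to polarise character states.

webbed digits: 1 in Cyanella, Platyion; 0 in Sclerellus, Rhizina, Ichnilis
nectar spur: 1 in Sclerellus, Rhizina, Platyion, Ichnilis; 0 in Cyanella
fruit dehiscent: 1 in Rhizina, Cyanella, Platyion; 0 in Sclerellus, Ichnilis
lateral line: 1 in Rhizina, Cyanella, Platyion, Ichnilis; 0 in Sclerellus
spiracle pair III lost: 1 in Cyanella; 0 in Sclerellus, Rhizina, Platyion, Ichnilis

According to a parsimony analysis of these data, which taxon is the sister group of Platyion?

Character polarity is set by the outgroup: the derived state is whichever differs from the outgroup's state, so for nectar spur the derived state is '0', and for the remaining characters it is '1'.
webbed digits: derived state '1' in Cyanella and Platyion only — synapomorphy for {Cyanella, Platyion}.
nectar spur: derived state '0' in Cyanella only — an autapomorphy, so it tells us nothing about relationships among taxa.
Only Cyanella, Platyion, and Rhizina show the derived state '1' for fruit dehiscent, supporting them as a clade.
All ingroup taxa share the derived state '1' for lateral line; it defines the ingroup but does not resolve relationships within it.
spiracle pair III lost (derived state '1') is unique to Cyanella (autapomorphy; uninformative for grouping).
Most parsimonious ingroup topology: ((Rhizina,(Cyanella,Platyion)),Ichnilis).
Platyion and Cyanella form a cherry on this tree, so they are sister taxa.

Cyanella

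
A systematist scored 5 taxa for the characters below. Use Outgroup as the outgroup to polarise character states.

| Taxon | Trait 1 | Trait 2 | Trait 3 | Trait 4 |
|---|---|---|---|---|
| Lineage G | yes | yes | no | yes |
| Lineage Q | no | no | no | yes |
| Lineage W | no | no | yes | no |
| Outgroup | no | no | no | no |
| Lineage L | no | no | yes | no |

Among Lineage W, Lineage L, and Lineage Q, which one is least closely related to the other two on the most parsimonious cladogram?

The outgroup has state 'no' for every character, so 'yes' is the derived state throughout.
Trait 1 (derived state 'yes') is unique to Lineage G (autapomorphy; uninformative for grouping).
Trait 2: derived state 'yes' in Lineage G only — an autapomorphy, so it tells us nothing about relationships among taxa.
Trait 3 (derived state 'yes') is shared by Lineage L and Lineage W — a synapomorphy uniting that clade.
Trait 4: derived state 'yes' in Lineage G and Lineage Q only — synapomorphy for {Lineage G, Lineage Q}.
Most parsimonious ingroup topology: ((Lineage L,Lineage W),(Lineage Q,Lineage G)).
Lineage L and Lineage W share a more recent common ancestor with each other than either does with Lineage Q, so Lineage Q is the least closely related of the three.

Lineage Q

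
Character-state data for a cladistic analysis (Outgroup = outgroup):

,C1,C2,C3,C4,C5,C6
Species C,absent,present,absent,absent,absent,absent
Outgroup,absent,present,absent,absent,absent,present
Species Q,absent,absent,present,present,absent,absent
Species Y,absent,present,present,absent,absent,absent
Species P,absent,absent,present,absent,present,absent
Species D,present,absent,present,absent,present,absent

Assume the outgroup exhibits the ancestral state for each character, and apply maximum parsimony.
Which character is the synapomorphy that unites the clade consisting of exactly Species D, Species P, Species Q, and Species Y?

Character polarity is set by the outgroup: the derived state is whichever differs from the outgroup's state, so for C2, C6 the derived state is 'absent', and for the remaining characters it is 'present'.
C1 (derived state 'present') is unique to Species D (autapomorphy; uninformative for grouping).
Only Species D, Species P, and Species Q show the derived state 'absent' for C2, supporting them as a clade.
C3: derived state 'present' in Species D, Species P, Species Q, and Species Y only — synapomorphy for {Species D, Species P, Species Q, Species Y}.
C4 (derived state 'present') is unique to Species Q (autapomorphy; uninformative for grouping).
C5: derived state 'present' in Species D and Species P only — synapomorphy for {Species D, Species P}.
C6 (derived state 'absent') is shared by all ingroup taxa — unites the whole ingroup.
Most parsimonious ingroup topology: ((Species Y,(Species Q,(Species P,Species D))),Species C).
The clade {Species D, Species P, Species Q, Species Y} is supported by C3: its derived state 'present' occurs in exactly those taxa and in no other taxon (including the outgroup).

C3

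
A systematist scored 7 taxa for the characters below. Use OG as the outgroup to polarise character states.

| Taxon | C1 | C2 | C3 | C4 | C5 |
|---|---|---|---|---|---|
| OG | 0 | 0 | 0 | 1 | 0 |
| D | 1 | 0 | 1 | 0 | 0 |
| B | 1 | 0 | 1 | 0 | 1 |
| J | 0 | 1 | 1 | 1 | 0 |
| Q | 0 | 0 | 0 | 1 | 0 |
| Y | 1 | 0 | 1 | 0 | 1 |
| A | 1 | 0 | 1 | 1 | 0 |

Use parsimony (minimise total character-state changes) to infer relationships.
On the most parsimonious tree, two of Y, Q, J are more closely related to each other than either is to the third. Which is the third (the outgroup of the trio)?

Character polarity is set by the outgroup: the derived state is whichever differs from the outgroup's state, so for C4 the derived state is '0', and for the remaining characters it is '1'.
Only A, B, D, and Y show the derived state '1' for C1, supporting them as a clade.
C2 (derived state '1') is unique to J (autapomorphy; uninformative for grouping).
Only A, B, D, J, and Y show the derived state '1' for C3, supporting them as a clade.
Only B, D, and Y show the derived state '0' for C4, supporting them as a clade.
C5: derived state '1' in B and Y only — synapomorphy for {B, Y}.
Most parsimonious ingroup topology: ((((D,(B,Y)),A),J),Q).
J and Y share a more recent common ancestor with each other than either does with Q, so Q is the least closely related of the three.

Q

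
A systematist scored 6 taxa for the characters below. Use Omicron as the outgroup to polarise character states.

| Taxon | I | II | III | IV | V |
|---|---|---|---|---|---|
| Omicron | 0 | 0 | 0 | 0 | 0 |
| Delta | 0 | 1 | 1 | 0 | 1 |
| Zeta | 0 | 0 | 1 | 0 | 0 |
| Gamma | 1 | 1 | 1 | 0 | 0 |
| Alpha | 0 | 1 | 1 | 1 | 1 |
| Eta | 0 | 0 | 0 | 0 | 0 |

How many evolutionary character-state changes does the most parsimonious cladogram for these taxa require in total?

5

The outgroup has state '0' for every character, so '1' is the derived state throughout.
I (derived state '1') is unique to Gamma (autapomorphy; uninformative for grouping).
II (derived state '1') is shared by Alpha, Delta, and Gamma — a synapomorphy uniting that clade.
III (derived state '1') is shared by Alpha, Delta, Gamma, and Zeta — a synapomorphy uniting that clade.
IV: derived state '1' in Alpha only — an autapomorphy, so it tells us nothing about relationships among taxa.
V: derived state '1' in Alpha and Delta only — synapomorphy for {Alpha, Delta}.
Most parsimonious ingroup topology: (((Gamma,(Alpha,Delta)),Zeta),Eta).
Changes per character on this tree: I: 1; II: 1; III: 1; IV: 1; V: 1.
Total = 5.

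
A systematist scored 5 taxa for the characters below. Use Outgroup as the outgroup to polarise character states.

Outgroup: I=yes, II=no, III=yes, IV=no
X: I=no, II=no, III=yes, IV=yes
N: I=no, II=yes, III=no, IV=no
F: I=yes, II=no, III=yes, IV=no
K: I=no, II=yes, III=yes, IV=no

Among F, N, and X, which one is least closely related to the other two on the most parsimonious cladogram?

Character polarity is set by the outgroup: the derived state is whichever differs from the outgroup's state, so for I, III the derived state is 'no', and for the remaining characters it is 'yes'.
I (derived state 'no') is shared by K, N, and X — a synapomorphy uniting that clade.
Only K and N show the derived state 'yes' for II, supporting them as a clade.
III (derived state 'no') is unique to N (autapomorphy; uninformative for grouping).
IV (derived state 'yes') is unique to X (autapomorphy; uninformative for grouping).
Most parsimonious ingroup topology: ((X,(N,K)),F).
N and X share a more recent common ancestor with each other than either does with F, so F is the least closely related of the three.

F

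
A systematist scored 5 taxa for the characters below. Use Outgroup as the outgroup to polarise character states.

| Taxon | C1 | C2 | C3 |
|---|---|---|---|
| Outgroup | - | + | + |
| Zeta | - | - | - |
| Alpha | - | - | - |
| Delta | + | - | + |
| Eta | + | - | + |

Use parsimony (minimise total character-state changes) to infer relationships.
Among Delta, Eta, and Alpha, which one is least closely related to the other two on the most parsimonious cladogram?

Character polarity is set by the outgroup: the derived state is whichever differs from the outgroup's state, so for C2, C3 the derived state is '-', and for the remaining characters it is '+'.
C1 (derived state '+') is shared by Delta and Eta — a synapomorphy uniting that clade.
All ingroup taxa share the derived state '-' for C2; it defines the ingroup but does not resolve relationships within it.
Only Alpha and Zeta show the derived state '-' for C3, supporting them as a clade.
Most parsimonious ingroup topology: ((Zeta,Alpha),(Delta,Eta)).
Eta and Delta share a more recent common ancestor with each other than either does with Alpha, so Alpha is the least closely related of the three.

Alpha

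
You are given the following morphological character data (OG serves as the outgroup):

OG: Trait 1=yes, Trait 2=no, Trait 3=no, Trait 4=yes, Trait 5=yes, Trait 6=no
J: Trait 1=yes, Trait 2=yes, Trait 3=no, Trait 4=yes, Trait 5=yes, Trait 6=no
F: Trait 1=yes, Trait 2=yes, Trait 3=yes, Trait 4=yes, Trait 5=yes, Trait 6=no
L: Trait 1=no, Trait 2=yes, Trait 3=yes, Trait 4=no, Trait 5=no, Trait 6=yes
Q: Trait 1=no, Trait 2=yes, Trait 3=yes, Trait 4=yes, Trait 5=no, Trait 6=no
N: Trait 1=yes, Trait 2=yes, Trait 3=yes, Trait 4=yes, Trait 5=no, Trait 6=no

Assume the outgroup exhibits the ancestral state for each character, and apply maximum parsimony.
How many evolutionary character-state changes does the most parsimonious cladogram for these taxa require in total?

Character polarity is set by the outgroup: the derived state is whichever differs from the outgroup's state, so for Trait 1, Trait 4, Trait 5 the derived state is 'no', and for the remaining characters it is 'yes'.
Trait 1 (derived state 'no') is shared by L and Q — a synapomorphy uniting that clade.
All ingroup taxa share the derived state 'yes' for Trait 2; it defines the ingroup but does not resolve relationships within it.
Only F, L, N, and Q show the derived state 'yes' for Trait 3, supporting them as a clade.
Trait 4 (derived state 'no') is unique to L (autapomorphy; uninformative for grouping).
Trait 5 (derived state 'no') is shared by L, N, and Q — a synapomorphy uniting that clade.
Trait 6: derived state 'yes' in L only — an autapomorphy, so it tells us nothing about relationships among taxa.
Most parsimonious ingroup topology: (J,(F,((L,Q),N))).
Changes per character on this tree: Trait 1: 1; Trait 2: 1; Trait 3: 1; Trait 4: 1; Trait 5: 1; Trait 6: 1.
Total = 6.

6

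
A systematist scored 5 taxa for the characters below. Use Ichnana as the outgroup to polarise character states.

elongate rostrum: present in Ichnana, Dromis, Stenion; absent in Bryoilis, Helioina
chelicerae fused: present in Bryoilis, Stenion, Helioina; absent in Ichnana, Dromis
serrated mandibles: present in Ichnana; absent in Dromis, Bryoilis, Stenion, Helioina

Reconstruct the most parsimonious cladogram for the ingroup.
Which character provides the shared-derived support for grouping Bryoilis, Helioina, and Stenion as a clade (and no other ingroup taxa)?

Character polarity is set by the outgroup: the derived state is whichever differs from the outgroup's state, so for elongate rostrum, serrated mandibles the derived state is 'absent', and for the remaining characters it is 'present'.
elongate rostrum (derived state 'absent') is shared by Bryoilis and Helioina — a synapomorphy uniting that clade.
Only Bryoilis, Helioina, and Stenion show the derived state 'present' for chelicerae fused, supporting them as a clade.
All ingroup taxa share the derived state 'absent' for serrated mandibles; it defines the ingroup but does not resolve relationships within it.
Most parsimonious ingroup topology: (Dromis,((Bryoilis,Helioina),Stenion)).
The clade {Bryoilis, Helioina, Stenion} is supported by chelicerae fused: its derived state 'present' occurs in exactly those taxa and in no other taxon (including the outgroup).

chelicerae fused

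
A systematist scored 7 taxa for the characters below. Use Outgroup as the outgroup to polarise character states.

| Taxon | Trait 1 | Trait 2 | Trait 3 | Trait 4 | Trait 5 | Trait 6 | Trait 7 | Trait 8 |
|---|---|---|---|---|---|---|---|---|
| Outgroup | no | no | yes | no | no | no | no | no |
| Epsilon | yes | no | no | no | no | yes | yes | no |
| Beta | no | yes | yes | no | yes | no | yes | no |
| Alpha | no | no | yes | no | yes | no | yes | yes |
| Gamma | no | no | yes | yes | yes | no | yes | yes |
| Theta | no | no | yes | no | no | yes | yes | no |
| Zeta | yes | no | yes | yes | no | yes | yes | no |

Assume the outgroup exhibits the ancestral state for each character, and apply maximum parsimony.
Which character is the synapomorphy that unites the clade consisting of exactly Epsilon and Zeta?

Trait 1

Character polarity is set by the outgroup: the derived state is whichever differs from the outgroup's state, so for Trait 3 the derived state is 'no', and for the remaining characters it is 'yes'.
Only Epsilon and Zeta show the derived state 'yes' for Trait 1, supporting them as a clade.
Trait 2: derived state 'yes' in Beta only — an autapomorphy, so it tells us nothing about relationships among taxa.
Trait 3: derived state 'no' in Epsilon only — an autapomorphy, so it tells us nothing about relationships among taxa.
Trait 4 (state 'yes') occurs in Gamma and Zeta but conflicts with the nesting implied by the other characters — most parsimoniously interpreted as homoplasy.
Trait 5: derived state 'yes' in Alpha, Beta, and Gamma only — synapomorphy for {Alpha, Beta, Gamma}.
Only Epsilon, Theta, and Zeta show the derived state 'yes' for Trait 6, supporting them as a clade.
All ingroup taxa share the derived state 'yes' for Trait 7; it defines the ingroup but does not resolve relationships within it.
Trait 8 (derived state 'yes') is shared by Alpha and Gamma — a synapomorphy uniting that clade.
Most parsimonious ingroup topology: (((Epsilon,Zeta),Theta),(Beta,(Alpha,Gamma))).
The clade {Epsilon, Zeta} is supported by Trait 1: its derived state 'yes' occurs in exactly those taxa and in no other taxon (including the outgroup).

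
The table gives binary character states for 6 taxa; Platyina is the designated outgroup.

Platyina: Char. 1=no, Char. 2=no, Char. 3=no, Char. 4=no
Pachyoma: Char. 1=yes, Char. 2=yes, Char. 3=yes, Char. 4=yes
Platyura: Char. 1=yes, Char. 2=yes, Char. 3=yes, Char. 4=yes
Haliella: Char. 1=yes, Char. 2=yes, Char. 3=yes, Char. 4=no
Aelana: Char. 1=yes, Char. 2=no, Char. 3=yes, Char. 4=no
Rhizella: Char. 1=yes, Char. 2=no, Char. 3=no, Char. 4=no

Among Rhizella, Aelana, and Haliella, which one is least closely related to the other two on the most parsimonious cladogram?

The outgroup has state 'no' for every character, so 'yes' is the derived state throughout.
Char. 1 (derived state 'yes') is shared by all ingroup taxa — unites the whole ingroup.
Only Haliella, Pachyoma, and Platyura show the derived state 'yes' for Char. 2, supporting them as a clade.
Char. 3: derived state 'yes' in Aelana, Haliella, Pachyoma, and Platyura only — synapomorphy for {Aelana, Haliella, Pachyoma, Platyura}.
Char. 4: derived state 'yes' in Pachyoma and Platyura only — synapomorphy for {Pachyoma, Platyura}.
Most parsimonious ingroup topology: ((((Pachyoma,Platyura),Haliella),Aelana),Rhizella).
Aelana and Haliella share a more recent common ancestor with each other than either does with Rhizella, so Rhizella is the least closely related of the three.

Rhizella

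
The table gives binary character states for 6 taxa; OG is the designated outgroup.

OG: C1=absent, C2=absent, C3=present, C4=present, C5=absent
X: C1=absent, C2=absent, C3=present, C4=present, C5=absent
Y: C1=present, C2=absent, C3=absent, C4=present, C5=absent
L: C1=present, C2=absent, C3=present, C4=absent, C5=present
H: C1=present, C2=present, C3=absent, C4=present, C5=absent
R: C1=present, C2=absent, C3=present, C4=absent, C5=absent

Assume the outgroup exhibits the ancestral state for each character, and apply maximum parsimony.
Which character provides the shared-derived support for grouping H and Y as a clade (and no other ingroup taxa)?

C3

Character polarity is set by the outgroup: the derived state is whichever differs from the outgroup's state, so for C3, C4 the derived state is 'absent', and for the remaining characters it is 'present'.
Only H, L, R, and Y show the derived state 'present' for C1, supporting them as a clade.
C2: derived state 'present' in H only — an autapomorphy, so it tells us nothing about relationships among taxa.
Only H and Y show the derived state 'absent' for C3, supporting them as a clade.
C4 (derived state 'absent') is shared by L and R — a synapomorphy uniting that clade.
C5: derived state 'present' in L only — an autapomorphy, so it tells us nothing about relationships among taxa.
Most parsimonious ingroup topology: (X,((Y,H),(L,R))).
The clade {H, Y} is supported by C3: its derived state 'absent' occurs in exactly those taxa and in no other taxon (including the outgroup).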